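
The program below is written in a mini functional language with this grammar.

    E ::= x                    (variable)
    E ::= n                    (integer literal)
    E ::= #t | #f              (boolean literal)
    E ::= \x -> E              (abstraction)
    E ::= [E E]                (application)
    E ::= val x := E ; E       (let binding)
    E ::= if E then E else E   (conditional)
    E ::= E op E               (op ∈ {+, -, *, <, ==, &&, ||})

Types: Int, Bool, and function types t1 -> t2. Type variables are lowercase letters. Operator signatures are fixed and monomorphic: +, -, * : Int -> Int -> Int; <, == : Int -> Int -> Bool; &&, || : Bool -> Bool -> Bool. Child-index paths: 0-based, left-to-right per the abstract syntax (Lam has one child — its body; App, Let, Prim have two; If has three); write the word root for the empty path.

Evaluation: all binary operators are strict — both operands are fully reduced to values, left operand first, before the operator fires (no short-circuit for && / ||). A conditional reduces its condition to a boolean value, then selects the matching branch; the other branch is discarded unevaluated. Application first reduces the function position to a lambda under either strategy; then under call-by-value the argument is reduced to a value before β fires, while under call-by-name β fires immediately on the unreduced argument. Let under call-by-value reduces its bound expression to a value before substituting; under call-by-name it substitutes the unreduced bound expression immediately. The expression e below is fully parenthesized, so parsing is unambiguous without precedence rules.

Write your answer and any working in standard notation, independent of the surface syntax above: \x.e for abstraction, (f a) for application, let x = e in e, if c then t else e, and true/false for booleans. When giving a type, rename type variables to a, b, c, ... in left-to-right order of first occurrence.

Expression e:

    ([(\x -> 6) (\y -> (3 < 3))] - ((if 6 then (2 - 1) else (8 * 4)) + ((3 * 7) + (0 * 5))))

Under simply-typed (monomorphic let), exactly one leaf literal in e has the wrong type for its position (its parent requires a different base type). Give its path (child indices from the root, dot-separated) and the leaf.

Answer: 1.0.0 : 6

Derivation:
\x._ : a -> Int
  unify Int ~ Int
  unify Int ~ Int
\y._ : b -> Bool
  unify a -> Int ~ (b -> Bool) -> c
  unify a ~ b -> Bool
  unify Int ~ c
_ _ : Int
  unify Int ~ Int
  unify Int ~ Bool
  FAIL: mismatch Int ~ Bool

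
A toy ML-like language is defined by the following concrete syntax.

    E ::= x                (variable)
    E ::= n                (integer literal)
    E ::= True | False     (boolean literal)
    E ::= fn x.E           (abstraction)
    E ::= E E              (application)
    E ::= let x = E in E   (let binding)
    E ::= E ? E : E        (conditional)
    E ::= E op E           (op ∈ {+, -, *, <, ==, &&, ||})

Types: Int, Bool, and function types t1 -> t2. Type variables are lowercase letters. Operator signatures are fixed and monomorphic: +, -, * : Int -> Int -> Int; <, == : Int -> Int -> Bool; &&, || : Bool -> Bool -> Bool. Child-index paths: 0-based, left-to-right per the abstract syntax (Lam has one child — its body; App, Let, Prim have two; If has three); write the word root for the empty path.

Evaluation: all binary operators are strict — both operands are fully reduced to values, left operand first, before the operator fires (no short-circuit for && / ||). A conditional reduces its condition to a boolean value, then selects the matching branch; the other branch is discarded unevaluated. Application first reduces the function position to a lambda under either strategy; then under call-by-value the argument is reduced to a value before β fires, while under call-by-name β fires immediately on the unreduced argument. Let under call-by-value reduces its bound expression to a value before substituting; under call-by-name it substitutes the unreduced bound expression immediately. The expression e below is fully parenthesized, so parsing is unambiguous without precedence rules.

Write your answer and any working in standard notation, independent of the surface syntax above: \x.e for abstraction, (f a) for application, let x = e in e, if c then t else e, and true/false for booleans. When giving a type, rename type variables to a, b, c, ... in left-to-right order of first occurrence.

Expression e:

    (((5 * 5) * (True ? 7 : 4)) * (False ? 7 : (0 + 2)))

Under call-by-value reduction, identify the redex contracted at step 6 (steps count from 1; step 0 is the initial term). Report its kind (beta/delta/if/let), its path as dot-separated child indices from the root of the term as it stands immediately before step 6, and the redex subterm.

Answer: delta at root : (175 * 2)

Derivation:
step 0: (((5 * 5) * (if true then 7 else 4)) * (if false then 7 else (0 + 2)))
step 1: [delta@0.0] ((25 * (if true then 7 else 4)) * (if false then 7 else (0 + 2)))
step 2: [if@0.1] ((25 * 7) * (if false then 7 else (0 + 2)))
step 3: [delta@0] (175 * (if false then 7 else (0 + 2)))
step 4: [if@1] (175 * (0 + 2))
step 5: [delta@1] (175 * 2)
step 6: [delta@root] 350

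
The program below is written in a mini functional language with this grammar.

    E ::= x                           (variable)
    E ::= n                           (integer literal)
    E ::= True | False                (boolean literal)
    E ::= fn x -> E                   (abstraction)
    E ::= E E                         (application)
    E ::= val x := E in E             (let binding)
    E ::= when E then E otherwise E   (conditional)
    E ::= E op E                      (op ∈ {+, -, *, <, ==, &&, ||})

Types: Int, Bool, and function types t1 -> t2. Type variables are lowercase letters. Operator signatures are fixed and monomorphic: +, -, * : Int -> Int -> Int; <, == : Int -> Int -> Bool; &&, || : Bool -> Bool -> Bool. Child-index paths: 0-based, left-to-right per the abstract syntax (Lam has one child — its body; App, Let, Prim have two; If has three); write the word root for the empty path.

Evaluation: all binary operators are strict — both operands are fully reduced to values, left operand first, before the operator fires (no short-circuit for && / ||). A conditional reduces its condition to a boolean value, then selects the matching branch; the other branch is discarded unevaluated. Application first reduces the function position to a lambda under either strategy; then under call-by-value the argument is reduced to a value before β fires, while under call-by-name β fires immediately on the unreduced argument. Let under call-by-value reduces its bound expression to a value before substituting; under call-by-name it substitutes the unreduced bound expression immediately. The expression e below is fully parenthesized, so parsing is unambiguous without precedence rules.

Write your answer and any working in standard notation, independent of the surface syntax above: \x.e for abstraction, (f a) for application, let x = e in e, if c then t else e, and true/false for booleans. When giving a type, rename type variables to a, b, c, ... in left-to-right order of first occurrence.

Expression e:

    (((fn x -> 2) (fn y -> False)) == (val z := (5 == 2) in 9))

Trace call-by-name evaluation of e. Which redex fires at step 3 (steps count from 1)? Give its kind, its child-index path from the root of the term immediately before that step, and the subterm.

Working:
step 0: (((\x.2) (\y.false)) == (let z = (5 == 2) in 9))
step 1: [beta@0] (2 == (let z = (5 == 2) in 9))
step 2: [let@1] (2 == 9)
step 3: [delta@root] false

Answer: delta at root : (2 == 9)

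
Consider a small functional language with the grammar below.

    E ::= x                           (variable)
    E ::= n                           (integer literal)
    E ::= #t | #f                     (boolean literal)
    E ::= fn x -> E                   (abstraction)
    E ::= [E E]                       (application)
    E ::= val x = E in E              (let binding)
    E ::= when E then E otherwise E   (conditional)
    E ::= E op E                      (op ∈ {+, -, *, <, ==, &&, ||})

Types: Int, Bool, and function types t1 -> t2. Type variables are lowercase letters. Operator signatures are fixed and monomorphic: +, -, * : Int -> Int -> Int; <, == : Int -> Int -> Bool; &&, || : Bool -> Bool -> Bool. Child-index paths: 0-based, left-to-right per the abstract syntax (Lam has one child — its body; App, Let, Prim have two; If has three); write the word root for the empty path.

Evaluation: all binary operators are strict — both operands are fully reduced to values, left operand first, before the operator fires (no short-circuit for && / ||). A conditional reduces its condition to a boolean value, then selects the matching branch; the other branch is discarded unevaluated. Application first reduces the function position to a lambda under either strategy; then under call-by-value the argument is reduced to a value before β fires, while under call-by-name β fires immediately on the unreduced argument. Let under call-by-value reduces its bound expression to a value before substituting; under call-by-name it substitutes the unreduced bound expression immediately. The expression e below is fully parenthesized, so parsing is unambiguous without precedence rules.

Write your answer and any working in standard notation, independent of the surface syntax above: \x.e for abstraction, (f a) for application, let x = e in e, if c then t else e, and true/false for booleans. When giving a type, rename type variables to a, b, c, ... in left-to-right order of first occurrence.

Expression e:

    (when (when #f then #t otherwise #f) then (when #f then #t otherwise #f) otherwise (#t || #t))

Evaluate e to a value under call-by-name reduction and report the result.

Trace:
step 0: (if (if false then true else false) then (if false then true else false) else (true || true))
step 1: [if@0] (if false then (if false then true else false) else (true || true))
step 2: [if@root] (true || true)
step 3: [delta@root] true

Answer: true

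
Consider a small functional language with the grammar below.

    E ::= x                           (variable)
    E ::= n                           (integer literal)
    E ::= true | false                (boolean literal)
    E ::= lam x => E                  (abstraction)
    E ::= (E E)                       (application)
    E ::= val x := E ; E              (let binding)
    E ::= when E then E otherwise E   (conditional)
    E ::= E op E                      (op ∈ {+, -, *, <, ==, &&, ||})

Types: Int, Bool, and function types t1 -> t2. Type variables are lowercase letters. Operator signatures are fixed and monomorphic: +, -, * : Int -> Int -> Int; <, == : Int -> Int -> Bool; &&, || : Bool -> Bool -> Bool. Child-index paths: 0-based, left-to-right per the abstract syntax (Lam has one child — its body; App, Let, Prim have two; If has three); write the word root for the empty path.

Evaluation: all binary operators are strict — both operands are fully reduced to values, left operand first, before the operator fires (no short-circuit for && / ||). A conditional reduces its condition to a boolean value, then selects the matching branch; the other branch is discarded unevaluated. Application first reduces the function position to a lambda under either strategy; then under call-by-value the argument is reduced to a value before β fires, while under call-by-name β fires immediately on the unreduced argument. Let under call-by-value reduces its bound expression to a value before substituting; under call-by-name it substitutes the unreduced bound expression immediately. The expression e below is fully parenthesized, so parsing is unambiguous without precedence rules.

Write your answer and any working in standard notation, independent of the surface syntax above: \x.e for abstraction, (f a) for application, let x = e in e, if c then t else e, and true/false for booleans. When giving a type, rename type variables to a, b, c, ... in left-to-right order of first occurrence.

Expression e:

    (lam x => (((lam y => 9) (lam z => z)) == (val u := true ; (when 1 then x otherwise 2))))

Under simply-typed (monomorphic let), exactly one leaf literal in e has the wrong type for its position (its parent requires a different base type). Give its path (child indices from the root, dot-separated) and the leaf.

Answer: 0.1.1.0 : 1

Trace:
\y._ : b -> Int
z : c
\z._ : c -> c
  unify b -> Int ~ (c -> c) -> d
  unify b ~ c -> c
  unify Int ~ d
_ _ : Int
  unify Int ~ Int
let u : Bool
  unify Int ~ Bool
  FAIL: mismatch Int ~ Bool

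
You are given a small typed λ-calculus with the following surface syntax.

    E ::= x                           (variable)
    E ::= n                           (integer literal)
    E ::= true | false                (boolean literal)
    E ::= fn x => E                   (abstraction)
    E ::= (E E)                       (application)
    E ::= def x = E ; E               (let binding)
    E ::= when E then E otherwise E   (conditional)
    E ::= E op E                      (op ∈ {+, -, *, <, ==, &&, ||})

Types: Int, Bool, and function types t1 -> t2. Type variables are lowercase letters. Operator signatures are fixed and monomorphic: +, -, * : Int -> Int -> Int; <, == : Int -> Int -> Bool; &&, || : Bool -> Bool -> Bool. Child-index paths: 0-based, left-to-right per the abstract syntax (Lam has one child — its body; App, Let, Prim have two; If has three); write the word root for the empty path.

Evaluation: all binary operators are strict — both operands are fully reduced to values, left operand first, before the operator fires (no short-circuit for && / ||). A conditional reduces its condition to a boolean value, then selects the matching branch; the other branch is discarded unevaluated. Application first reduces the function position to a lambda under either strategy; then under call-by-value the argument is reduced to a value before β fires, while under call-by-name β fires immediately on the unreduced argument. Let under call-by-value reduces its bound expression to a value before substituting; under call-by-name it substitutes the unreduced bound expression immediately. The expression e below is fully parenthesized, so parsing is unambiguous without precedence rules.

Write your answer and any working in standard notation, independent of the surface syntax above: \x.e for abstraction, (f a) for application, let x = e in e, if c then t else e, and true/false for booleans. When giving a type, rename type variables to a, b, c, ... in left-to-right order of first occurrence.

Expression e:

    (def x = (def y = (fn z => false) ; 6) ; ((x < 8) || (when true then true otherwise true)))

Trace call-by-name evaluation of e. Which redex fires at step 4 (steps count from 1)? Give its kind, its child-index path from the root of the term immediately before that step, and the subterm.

Trace:
step 0: (let x = (let y = (\z.false) in 6) in ((x < 8) || (if true then true else true)))
step 1: [let@root] (((let y = (\z.false) in 6) < 8) || (if true then true else true))
step 2: [let@0.0] ((6 < 8) || (if true then true else true))
step 3: [delta@0] (true || (if true then true else true))
step 4: [if@1] (true || true)

Answer: if at 1 : (if true then true else true)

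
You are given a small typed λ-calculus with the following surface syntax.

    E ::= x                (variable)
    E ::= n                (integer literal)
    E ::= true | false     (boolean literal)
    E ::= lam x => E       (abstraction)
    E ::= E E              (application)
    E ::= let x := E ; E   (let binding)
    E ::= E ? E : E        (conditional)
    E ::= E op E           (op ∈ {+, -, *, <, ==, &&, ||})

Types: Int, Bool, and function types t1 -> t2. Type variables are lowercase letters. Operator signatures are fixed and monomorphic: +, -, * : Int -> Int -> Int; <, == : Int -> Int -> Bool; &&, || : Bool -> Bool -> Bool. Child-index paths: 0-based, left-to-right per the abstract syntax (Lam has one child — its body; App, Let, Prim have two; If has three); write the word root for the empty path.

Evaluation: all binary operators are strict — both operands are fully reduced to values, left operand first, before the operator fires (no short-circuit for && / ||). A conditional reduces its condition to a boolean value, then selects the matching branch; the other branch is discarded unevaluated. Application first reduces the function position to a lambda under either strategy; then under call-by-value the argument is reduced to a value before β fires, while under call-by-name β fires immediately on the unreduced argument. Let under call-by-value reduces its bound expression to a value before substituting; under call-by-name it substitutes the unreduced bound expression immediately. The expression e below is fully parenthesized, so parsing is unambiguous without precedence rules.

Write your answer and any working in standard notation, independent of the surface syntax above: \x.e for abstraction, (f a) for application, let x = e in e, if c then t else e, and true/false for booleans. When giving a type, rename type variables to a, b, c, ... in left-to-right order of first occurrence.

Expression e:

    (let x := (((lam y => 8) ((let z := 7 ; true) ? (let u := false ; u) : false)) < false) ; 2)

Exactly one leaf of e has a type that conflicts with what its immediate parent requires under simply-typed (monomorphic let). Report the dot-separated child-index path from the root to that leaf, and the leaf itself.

Trace:
\y._ : a -> Int
let z : Int
  unify Bool ~ Bool
let u : Bool
u : Bool
  unify Bool ~ Bool
  unify a -> Int ~ Bool -> b
  unify a ~ Bool
  unify Int ~ b
_ _ : Int
  unify Int ~ Int
  unify Bool ~ Int
  FAIL: mismatch Bool ~ Int

Answer: 0.1 : false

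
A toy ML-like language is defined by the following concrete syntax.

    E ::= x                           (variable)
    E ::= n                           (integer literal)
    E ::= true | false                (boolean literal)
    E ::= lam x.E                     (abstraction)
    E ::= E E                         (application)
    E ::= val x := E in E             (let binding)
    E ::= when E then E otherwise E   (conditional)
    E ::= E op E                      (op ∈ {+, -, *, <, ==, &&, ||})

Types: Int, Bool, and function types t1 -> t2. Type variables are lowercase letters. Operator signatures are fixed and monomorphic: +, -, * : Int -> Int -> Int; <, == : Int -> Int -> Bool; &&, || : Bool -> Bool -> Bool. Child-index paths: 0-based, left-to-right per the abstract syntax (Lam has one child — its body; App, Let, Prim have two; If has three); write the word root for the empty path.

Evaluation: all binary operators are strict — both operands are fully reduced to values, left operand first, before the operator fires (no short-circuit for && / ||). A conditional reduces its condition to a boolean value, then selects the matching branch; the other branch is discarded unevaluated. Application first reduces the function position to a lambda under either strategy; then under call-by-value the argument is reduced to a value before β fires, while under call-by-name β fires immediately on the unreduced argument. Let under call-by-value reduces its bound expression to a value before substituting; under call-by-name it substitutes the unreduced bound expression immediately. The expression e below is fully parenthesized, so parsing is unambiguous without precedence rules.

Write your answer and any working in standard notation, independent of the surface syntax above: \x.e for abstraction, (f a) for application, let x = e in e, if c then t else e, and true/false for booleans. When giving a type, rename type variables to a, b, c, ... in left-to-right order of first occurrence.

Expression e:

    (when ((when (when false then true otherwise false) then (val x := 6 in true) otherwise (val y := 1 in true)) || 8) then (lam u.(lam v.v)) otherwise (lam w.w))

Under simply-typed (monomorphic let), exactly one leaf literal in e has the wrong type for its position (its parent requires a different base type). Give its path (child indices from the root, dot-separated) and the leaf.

Answer: 0.1 : 8

Derivation:
  unify Bool ~ Bool
  unify Bool ~ Bool
  unify Bool ~ Bool
let x : Int
let y : Int
  unify Bool ~ Bool
  unify Bool ~ Bool
  unify Int ~ Bool
  FAIL: mismatch Int ~ Bool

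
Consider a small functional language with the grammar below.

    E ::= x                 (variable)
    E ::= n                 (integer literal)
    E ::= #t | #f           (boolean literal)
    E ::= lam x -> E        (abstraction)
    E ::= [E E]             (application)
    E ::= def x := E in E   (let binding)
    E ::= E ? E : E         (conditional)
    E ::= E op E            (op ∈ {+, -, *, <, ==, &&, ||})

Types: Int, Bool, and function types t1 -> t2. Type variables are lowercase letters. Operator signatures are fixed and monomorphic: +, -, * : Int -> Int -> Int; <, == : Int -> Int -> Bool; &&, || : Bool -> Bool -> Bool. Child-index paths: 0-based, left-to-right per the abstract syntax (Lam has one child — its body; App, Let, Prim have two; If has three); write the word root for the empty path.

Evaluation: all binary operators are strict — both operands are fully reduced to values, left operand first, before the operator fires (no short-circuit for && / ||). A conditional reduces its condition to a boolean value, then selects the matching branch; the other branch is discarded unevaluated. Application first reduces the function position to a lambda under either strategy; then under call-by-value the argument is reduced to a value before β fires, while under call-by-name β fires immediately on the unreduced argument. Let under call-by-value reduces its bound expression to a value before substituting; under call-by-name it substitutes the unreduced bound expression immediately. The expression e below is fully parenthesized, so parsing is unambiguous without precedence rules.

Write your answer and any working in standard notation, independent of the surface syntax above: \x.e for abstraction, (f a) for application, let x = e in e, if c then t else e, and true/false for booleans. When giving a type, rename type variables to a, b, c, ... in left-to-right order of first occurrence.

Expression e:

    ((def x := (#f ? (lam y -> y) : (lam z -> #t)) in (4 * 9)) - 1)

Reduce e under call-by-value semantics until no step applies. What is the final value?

Working:
step 0: ((let x = (if false then (\y.y) else (\z.true)) in (4 * 9)) - 1)
step 1: [if@0.0] ((let x = (\z.true) in (4 * 9)) - 1)
step 2: [let@0] ((4 * 9) - 1)
step 3: [delta@0] (36 - 1)
step 4: [delta@root] 35

Answer: 35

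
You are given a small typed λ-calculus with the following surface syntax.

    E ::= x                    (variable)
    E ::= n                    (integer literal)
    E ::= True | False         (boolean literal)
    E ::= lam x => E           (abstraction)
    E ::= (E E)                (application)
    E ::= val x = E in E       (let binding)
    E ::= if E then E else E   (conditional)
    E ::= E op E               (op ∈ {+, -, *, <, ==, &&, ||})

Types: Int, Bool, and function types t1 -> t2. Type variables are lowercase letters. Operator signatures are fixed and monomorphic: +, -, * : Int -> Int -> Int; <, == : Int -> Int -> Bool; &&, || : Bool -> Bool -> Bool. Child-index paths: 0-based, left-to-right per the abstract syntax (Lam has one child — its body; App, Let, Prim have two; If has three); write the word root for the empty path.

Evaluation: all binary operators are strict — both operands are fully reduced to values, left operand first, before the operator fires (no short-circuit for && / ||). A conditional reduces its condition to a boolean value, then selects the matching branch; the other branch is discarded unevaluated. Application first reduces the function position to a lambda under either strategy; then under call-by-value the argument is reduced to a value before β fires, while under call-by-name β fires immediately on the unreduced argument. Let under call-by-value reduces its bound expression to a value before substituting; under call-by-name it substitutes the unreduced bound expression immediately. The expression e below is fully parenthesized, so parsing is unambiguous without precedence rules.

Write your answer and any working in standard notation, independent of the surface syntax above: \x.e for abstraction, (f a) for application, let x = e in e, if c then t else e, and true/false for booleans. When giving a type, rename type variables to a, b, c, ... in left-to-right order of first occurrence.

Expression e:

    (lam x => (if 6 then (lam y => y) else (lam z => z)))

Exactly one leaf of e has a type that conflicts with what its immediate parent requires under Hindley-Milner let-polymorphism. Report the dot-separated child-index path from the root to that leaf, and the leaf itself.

Answer: 0.0 : 6

Working:
  unify Int ~ Bool
  FAIL: mismatch Int ~ Bool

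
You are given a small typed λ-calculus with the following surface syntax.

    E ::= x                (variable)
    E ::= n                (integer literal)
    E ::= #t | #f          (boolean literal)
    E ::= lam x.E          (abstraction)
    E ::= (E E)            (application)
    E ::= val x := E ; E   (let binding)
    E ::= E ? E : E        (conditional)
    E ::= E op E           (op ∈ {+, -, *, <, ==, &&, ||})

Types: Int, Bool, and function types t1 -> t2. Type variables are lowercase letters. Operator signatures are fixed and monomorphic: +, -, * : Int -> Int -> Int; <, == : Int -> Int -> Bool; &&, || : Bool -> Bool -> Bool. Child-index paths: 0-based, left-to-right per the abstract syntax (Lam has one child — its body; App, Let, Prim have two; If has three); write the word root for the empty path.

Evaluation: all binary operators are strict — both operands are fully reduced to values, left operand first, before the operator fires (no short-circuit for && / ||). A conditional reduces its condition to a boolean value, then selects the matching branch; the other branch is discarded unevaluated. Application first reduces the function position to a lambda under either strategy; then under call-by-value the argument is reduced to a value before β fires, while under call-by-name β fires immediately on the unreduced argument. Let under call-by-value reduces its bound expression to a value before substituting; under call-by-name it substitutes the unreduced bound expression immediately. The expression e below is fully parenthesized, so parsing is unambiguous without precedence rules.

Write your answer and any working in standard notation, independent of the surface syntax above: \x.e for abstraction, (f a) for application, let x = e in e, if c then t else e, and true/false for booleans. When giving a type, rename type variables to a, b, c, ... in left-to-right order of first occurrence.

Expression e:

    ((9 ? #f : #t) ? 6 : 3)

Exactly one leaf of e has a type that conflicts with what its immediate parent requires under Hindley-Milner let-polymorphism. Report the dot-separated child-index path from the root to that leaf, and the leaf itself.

Trace:
  unify Int ~ Bool
  FAIL: mismatch Int ~ Bool

Answer: 0.0 : 9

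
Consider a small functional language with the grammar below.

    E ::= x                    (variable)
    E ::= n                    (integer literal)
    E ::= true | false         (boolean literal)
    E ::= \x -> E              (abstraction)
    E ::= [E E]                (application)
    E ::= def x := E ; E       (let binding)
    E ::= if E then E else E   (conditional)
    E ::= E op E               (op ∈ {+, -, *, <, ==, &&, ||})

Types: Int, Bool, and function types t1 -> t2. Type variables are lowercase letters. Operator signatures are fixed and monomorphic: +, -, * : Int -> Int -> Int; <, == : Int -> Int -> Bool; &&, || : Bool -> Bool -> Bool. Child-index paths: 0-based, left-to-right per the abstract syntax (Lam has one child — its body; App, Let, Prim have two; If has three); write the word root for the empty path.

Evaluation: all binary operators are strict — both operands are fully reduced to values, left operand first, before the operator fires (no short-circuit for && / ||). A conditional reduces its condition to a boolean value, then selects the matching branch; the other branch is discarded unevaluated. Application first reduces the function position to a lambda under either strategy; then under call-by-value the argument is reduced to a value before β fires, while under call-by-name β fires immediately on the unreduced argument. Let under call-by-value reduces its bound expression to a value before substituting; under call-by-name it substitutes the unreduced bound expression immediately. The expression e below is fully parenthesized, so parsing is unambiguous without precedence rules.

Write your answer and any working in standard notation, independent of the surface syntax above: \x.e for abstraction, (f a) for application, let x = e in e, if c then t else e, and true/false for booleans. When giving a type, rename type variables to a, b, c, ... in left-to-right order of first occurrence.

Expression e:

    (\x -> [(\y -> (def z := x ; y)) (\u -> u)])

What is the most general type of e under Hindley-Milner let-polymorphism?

Working:
x : a
let z : a
y : b
\y._ : b -> b
u : c
\u._ : c -> c
  unify b -> b ~ (c -> c) -> d
  unify b ~ c -> c
  unify c -> c ~ d
_ _ : c -> c
\x._ : a -> c -> c

Answer: a -> b -> b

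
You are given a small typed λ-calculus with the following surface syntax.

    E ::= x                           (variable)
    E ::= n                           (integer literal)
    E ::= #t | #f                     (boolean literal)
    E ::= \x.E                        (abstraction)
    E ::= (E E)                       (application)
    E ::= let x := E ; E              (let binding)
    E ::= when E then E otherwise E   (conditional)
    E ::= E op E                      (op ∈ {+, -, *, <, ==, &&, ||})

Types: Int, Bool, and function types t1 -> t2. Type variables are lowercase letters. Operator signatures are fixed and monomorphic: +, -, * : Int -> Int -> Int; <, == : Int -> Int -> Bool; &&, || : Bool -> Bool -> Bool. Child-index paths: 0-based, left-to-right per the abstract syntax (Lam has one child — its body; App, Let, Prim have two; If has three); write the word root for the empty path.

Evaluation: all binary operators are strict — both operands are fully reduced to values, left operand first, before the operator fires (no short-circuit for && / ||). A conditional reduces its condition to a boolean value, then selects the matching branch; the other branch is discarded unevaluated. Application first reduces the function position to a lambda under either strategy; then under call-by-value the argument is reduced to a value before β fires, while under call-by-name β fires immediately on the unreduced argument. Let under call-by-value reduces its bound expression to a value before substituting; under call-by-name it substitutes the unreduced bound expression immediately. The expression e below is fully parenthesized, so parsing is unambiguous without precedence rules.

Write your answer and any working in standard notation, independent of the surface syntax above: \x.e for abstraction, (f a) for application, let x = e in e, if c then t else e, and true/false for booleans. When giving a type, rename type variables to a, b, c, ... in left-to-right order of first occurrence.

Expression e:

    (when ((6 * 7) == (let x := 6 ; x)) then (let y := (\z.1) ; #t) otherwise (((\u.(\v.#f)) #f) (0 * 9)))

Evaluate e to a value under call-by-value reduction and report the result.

Trace:
step 0: (if ((6 * 7) == (let x = 6 in x)) then (let y = (\z.1) in true) else (((\u.(\v.false)) false) (0 * 9)))
step 1: [delta@0.0] (if (42 == (let x = 6 in x)) then (let y = (\z.1) in true) else (((\u.(\v.false)) false) (0 * 9)))
step 2: [let@0.1] (if (42 == 6) then (let y = (\z.1) in true) else (((\u.(\v.false)) false) (0 * 9)))
step 3: [delta@0] (if false then (let y = (\z.1) in true) else (((\u.(\v.false)) false) (0 * 9)))
step 4: [if@root] (((\u.(\v.false)) false) (0 * 9))
step 5: [beta@0] ((\v.false) (0 * 9))
step 6: [delta@1] ((\v.false) 0)
step 7: [beta@root] false

Answer: false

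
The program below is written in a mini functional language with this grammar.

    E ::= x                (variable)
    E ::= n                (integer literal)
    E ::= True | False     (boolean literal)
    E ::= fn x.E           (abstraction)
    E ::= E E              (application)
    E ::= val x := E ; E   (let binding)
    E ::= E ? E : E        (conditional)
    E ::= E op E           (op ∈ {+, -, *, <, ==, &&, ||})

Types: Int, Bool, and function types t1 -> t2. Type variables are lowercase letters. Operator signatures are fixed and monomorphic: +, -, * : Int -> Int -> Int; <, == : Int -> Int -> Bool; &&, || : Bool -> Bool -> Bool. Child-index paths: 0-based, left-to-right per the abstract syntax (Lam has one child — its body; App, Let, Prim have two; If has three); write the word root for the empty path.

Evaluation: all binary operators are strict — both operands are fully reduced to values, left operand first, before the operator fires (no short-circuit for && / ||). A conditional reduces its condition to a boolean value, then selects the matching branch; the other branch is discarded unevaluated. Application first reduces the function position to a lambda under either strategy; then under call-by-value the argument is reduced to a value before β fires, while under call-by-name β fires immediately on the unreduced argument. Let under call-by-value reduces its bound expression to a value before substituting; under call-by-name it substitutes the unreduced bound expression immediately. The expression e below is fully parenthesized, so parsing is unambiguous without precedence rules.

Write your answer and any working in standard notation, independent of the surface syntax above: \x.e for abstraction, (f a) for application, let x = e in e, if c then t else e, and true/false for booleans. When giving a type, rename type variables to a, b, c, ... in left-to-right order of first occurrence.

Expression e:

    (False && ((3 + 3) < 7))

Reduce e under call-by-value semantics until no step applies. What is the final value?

Derivation:
step 0: (false && ((3 + 3) < 7))
step 1: [delta@1.0] (false && (6 < 7))
step 2: [delta@1] (false && true)
step 3: [delta@root] false

Answer: false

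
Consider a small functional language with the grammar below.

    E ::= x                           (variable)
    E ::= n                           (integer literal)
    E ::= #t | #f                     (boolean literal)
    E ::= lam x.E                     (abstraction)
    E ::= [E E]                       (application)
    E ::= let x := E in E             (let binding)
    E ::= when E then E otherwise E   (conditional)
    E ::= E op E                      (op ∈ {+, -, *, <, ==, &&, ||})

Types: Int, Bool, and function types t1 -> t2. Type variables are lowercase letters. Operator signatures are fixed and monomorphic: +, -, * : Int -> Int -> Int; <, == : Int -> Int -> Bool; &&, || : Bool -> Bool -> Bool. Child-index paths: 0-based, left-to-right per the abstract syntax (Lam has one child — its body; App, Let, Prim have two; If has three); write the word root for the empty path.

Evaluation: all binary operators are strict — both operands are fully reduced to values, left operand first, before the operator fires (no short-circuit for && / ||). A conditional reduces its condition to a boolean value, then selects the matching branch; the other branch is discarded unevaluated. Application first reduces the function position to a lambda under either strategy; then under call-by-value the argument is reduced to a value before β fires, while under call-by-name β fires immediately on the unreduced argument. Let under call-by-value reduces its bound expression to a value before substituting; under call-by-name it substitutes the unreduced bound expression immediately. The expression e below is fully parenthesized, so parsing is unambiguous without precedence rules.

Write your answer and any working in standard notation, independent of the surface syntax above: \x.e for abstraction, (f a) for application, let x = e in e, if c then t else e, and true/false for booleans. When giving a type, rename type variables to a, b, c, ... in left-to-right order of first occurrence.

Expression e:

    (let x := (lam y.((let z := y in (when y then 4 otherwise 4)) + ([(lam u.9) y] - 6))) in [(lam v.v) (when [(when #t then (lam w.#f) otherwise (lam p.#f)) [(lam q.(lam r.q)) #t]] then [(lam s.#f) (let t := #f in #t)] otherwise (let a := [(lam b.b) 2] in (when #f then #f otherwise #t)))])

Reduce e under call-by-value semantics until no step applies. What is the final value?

Answer: true

Working:
step 0: (let x = (\y.((let z = y in (if y then 4 else 4)) + (((\u.9) y) - 6))) in ((\v.v) (if ((if true then (\w.false) else (\p.false)) ((\q.(\r.q)) true)) then ((\s.false) (let t = false in true)) else (let a = ((\b.b) 2) in (if false then false else true)))))
step 1: [let@root] ((\v.v) (if ((if true then (\w.false) else (\p.false)) ((\q.(\r.q)) true)) then ((\s.false) (let t = false in true)) else (let a = ((\b.b) 2) in (if false then false else true))))
step 2: [if@1.0.0] ((\v.v) (if ((\w.false) ((\q.(\r.q)) true)) then ((\s.false) (let t = false in true)) else (let a = ((\b.b) 2) in (if false then false else true))))
step 3: [beta@1.0.1] ((\v.v) (if ((\w.false) (\r.true)) then ((\s.false) (let t = false in true)) else (let a = ((\b.b) 2) in (if false then false else true))))
step 4: [beta@1.0] ((\v.v) (if false then ((\s.false) (let t = false in true)) else (let a = ((\b.b) 2) in (if false then false else true))))
step 5: [if@1] ((\v.v) (let a = ((\b.b) 2) in (if false then false else true)))
step 6: [beta@1.0] ((\v.v) (let a = 2 in (if false then false else true)))
step 7: [let@1] ((\v.v) (if false then false else true))
step 8: [if@1] ((\v.v) true)
step 9: [beta@root] true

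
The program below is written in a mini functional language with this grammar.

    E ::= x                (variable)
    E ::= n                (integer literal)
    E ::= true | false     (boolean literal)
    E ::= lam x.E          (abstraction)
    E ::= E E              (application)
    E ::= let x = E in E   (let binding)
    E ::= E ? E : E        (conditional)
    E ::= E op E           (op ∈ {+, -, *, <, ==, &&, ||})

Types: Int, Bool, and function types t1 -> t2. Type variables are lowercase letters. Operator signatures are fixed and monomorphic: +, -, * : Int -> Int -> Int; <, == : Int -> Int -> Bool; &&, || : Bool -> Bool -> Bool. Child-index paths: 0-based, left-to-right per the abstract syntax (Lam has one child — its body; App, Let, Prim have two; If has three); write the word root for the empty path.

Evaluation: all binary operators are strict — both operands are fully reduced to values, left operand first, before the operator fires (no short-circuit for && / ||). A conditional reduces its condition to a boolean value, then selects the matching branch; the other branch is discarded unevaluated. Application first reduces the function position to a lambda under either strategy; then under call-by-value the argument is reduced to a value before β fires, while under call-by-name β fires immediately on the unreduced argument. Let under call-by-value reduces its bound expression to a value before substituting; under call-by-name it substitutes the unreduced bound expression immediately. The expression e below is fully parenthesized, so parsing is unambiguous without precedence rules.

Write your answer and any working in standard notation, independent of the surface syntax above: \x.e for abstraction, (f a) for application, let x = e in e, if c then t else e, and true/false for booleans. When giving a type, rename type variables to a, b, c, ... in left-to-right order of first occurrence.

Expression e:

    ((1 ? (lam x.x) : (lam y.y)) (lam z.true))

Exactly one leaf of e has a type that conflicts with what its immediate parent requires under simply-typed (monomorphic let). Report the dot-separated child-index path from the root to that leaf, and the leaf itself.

Answer: 0.0 : 1

Derivation:
  unify Int ~ Bool
  FAIL: mismatch Int ~ Bool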